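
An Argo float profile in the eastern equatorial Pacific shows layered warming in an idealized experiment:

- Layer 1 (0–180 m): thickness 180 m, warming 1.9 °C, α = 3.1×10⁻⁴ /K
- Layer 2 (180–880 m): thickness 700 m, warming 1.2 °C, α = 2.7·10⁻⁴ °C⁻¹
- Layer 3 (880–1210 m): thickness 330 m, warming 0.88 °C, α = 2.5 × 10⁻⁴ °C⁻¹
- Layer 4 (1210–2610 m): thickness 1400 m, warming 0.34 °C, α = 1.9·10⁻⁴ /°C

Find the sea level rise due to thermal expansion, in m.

3.1×10⁻⁴ × 180 × 1.9 = 0.10602 m
180–880 m: 700 × 1.2 × 2.7×10⁻⁴ = 0.22680 m
880–1210 m: 0.88 × 330 × 2.5×10⁻⁴ = 0.07260 m
Layer 4: 1400 × 1.9×10⁻⁴ × 0.34 = 0.09044 m
Δh = 0.10602 + 0.22680 + 0.07260 + 0.09044 = 0.49586 m ≈ 0.496 m

Δh = 0.496 m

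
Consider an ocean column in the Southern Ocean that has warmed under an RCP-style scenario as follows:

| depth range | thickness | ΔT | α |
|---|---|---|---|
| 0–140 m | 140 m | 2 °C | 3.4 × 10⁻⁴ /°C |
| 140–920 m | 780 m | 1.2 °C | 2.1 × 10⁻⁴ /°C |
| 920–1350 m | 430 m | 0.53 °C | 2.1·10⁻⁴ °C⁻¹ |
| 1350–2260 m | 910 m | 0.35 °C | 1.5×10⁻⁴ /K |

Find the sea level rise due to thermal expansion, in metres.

about 0.387 m

140 × 3.4×10⁻⁴ × 2 = 0.09520 m
Layer 2: 2.1×10⁻⁴ × 1.2 × 780 = 0.19656 m
430 × 2.1×10⁻⁴ × 0.53 = 0.047859 m
1350–2260 m: 910 × 0.35 × 1.5×10⁻⁴ = 0.047775 m
Δh = 0.09520 + 0.19656 + 0.047859 + 0.047775 = 0.387394 m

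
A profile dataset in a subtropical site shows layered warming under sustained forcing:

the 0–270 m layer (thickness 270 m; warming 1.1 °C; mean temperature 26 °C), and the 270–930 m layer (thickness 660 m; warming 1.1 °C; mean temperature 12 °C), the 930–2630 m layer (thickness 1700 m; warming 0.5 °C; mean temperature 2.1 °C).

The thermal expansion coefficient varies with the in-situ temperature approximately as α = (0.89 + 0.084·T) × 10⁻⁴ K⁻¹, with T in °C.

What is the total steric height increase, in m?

Layer 1: α = (0.89 + 0.084×26)×10⁻⁴ = 3.074×10⁻⁴ K⁻¹
Layer 2: α = (0.89 + 0.084×12)×10⁻⁴ = 1.898×10⁻⁴ K⁻¹
Layer 3: α = (0.89 + 0.084×2.1)×10⁻⁴ = 1.0664×10⁻⁴ K⁻¹
Layer 1: 270 × 3.074×10⁻⁴ × 1.1 = 0.0912978 m
Layer 2: 660 × 1.898×10⁻⁴ × 1.1 = 0.1377948 m
930–2630 m: 0.5 × 1.0664×10⁻⁴ × 1700 = 0.090644 m
Δh = 0.0912978 + 0.1377948 + 0.090644 = 0.3197366 m ≈ 0.32 m

0.32 m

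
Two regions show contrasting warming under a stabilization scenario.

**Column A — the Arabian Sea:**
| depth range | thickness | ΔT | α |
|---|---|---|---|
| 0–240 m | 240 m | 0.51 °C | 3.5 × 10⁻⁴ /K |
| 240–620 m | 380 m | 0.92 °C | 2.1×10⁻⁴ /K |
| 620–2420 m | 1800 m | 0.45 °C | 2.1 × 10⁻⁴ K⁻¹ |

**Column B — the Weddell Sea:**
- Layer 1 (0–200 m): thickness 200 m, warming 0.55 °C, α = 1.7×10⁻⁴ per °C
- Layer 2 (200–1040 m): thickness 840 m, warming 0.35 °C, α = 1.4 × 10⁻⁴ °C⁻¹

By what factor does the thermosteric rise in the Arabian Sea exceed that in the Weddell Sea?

A 0.51 × 3.5×10⁻⁴ × 240 = 0.04284 m
A Layer 2: 380 × 0.92 × 2.1×10⁻⁴ = 0.073416 m
A Layer 3: 2.1×10⁻⁴ × 1800 × 0.45 = 0.17010 m
A total: 0.286356 m
B Layer 1: 200 × 1.7×10⁻⁴ × 0.55 = 0.01870 m
B 200–1040 m: 0.35 × 840 × 1.4×10⁻⁴ = 0.04116 m
B total: 0.05986 m
Ratio: 0.286356 / 0.05986 ≈ 4.784

a factor of 4.8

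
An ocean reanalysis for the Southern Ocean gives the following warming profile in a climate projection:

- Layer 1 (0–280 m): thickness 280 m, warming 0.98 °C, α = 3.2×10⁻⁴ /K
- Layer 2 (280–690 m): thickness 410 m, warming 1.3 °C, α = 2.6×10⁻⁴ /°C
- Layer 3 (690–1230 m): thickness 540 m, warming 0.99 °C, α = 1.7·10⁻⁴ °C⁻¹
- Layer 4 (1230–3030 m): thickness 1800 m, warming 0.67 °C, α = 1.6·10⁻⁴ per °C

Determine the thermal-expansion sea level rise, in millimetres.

0–280 m: 280 × 3.2×10⁻⁴ × 0.98 = 0.087808 m
Layer 2: 2.6×10⁻⁴ × 1.3 × 410 = 0.13858 m
690–1230 m: 0.99 × 1.7×10⁻⁴ × 540 = 0.090882 m
Layer 4: 1.6×10⁻⁴ × 0.67 × 1800 = 0.19296 m
Δh = 0.087808 + 0.13858 + 0.090882 + 0.19296 = 0.51023 m ≈ 510 mm

510 mm of thermosteric rise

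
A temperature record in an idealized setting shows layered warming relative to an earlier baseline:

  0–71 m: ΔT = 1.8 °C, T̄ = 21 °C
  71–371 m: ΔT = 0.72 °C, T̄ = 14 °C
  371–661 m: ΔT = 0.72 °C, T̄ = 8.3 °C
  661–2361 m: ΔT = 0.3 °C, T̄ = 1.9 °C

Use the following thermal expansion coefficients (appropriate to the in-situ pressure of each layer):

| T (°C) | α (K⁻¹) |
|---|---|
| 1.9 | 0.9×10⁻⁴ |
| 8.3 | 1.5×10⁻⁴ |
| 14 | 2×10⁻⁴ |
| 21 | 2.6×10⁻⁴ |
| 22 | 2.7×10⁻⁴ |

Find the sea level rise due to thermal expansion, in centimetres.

Layer 1 at 21 °C → α = 2.6×10⁻⁴ K⁻¹
Layer 2 at 14 °C → α = 2×10⁻⁴ K⁻¹
Layer 3 at 8.3 °C → α = 1.5×10⁻⁴ K⁻¹
Layer 4 at 1.9 °C → α = 0.9×10⁻⁴ K⁻¹
Layer 1: 2.6×10⁻⁴ × 71 × 1.8 = 0.033228 m
Layer 2: 0.72 × 2×10⁻⁴ × 300 = 0.04320 m
371–661 m: 0.72 × 1.5×10⁻⁴ × 290 = 0.03132 m
0.3 × 1700 × 0.9×10⁻⁴ = 0.04590 m
Δh = 0.033228 + 0.04320 + 0.03132 + 0.04590 = 0.153648 m

about 15 cm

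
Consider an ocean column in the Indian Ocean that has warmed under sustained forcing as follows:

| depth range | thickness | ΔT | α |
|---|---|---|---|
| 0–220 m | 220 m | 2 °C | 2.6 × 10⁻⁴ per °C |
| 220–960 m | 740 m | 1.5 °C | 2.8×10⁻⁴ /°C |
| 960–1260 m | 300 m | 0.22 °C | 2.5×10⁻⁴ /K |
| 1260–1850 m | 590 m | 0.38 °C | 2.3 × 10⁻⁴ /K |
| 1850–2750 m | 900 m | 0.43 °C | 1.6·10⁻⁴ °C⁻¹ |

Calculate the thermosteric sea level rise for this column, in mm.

Layer 1: 2.6×10⁻⁴ × 2 × 220 = 0.11440 m
220–960 m: 740 × 1.5 × 2.8×10⁻⁴ = 0.31080 m
Layer 3: 2.5×10⁻⁴ × 0.22 × 300 = 0.01650 m
Layer 4: 0.38 × 2.3×10⁻⁴ × 590 = 0.051566 m
Layer 5: 900 × 1.6×10⁻⁴ × 0.43 = 0.06192 m
Δh = 0.11440 + 0.31080 + 0.01650 + 0.051566 + 0.06192 = 0.555186 m ≈ 555 mm

Δh ≈ 555 mm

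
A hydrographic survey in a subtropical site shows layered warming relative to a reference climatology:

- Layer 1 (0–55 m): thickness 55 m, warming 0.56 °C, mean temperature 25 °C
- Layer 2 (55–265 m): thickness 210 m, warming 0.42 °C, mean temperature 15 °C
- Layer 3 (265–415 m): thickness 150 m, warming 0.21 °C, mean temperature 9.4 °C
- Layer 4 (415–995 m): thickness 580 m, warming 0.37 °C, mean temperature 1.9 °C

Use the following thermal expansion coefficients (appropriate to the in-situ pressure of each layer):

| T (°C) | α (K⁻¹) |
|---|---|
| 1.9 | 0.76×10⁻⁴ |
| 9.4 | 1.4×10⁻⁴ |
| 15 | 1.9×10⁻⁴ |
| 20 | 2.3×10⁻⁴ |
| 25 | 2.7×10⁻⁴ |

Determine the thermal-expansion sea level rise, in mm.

Δh = 45.8 mm

Layer 1 at 25 °C → α = 2.7×10⁻⁴ K⁻¹
Layer 2 at 15 °C → α = 1.9×10⁻⁴ K⁻¹
Layer 3 at 9.4 °C → α = 1.4×10⁻⁴ K⁻¹
Layer 4 at 1.9 °C → α = 0.76×10⁻⁴ K⁻¹
55 × 0.56 × 2.7×10⁻⁴ = 0.008316 m
55–265 m: 0.42 × 210 × 1.9×10⁻⁴ = 0.016758 m
1.4×10⁻⁴ × 150 × 0.21 = 0.00441 m
415–995 m: 0.76×10⁻⁴ × 580 × 0.37 = 0.0163096 m
Δh = 0.008316 + 0.016758 + 0.00441 + 0.0163096 = 0.0457936 m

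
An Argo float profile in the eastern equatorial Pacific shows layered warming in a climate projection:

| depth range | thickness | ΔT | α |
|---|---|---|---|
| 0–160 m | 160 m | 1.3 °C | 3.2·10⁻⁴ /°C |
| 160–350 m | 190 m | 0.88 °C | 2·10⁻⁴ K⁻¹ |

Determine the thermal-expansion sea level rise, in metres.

Δh = 0.100 m

Layer 1: 3.2×10⁻⁴ × 1.3 × 160 = 0.06656 m
160–350 m: 0.88 × 2×10⁻⁴ × 190 = 0.03344 m
Δh = 0.06656 + 0.03344 = 0.10000 m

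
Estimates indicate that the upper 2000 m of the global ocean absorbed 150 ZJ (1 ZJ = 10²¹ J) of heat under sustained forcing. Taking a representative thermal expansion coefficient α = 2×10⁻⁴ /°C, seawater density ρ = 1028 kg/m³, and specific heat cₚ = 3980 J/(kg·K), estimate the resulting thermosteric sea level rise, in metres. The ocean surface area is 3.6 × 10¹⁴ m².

Δh ≈ 0.0204 m

Per unit area: Q = 150×10²¹ / (3.6×10¹⁴) ≈ 4.167×10⁸ J/m²
Δh = αQ/(ρcₚ) = 2×10⁻⁴ × 4.167×10⁸ / (1028 × 3980) ≈ 0.020369 m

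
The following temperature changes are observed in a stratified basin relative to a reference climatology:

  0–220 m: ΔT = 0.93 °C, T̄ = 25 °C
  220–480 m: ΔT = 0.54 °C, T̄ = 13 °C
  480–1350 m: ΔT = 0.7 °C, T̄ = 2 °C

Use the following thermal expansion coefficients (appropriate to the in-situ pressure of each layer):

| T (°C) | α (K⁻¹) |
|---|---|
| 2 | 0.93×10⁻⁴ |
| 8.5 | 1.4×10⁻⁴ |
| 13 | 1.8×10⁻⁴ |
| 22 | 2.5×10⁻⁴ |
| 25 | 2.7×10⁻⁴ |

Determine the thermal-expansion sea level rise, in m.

0.137 m of thermosteric rise

Layer 1 at 25 °C → α = 2.7×10⁻⁴ K⁻¹
Layer 2 at 13 °C → α = 1.8×10⁻⁴ K⁻¹
Layer 3 at 2 °C → α = 0.93×10⁻⁴ K⁻¹
Layer 1: 0.93 × 2.7×10⁻⁴ × 220 = 0.055242 m
220–480 m: 1.8×10⁻⁴ × 260 × 0.54 = 0.025272 m
0.93×10⁻⁴ × 0.7 × 870 = 0.056637 m
Δh = 0.055242 + 0.025272 + 0.056637 = 0.137151 m ≈ 0.137 m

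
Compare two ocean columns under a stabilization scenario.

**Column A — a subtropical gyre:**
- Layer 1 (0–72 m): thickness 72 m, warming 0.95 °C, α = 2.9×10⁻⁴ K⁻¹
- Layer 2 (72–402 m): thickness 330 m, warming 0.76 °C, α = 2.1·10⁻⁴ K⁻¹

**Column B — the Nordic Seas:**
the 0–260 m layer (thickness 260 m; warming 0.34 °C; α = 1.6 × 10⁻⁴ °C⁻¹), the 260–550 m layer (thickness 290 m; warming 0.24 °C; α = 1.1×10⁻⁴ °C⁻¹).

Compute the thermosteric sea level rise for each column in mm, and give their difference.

A 0–72 m: 0.95 × 72 × 2.9×10⁻⁴ = 0.019836 m
A Layer 2: 2.1×10⁻⁴ × 0.76 × 330 = 0.052668 m
A total: 0.072504 m
B Layer 1: 260 × 0.34 × 1.6×10⁻⁴ = 0.014144 m
B 1.1×10⁻⁴ × 290 × 0.24 = 0.007656 m
B total: 0.02180 m
Difference: 0.072504 − 0.02180 = 0.050704 m

A: 72.5 mm; B: 21.8 mm; difference 50.7 mm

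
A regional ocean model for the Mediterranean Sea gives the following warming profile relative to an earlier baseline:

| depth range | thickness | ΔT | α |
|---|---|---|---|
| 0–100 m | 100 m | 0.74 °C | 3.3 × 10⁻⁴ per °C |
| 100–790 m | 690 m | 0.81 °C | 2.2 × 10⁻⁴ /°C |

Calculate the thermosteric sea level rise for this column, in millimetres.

Layer 1: 100 × 0.74 × 3.3×10⁻⁴ = 0.02442 m
Layer 2: 690 × 0.81 × 2.2×10⁻⁴ = 0.122958 m
Δh = 0.02442 + 0.122958 = 0.147378 m

Δh = 147 mm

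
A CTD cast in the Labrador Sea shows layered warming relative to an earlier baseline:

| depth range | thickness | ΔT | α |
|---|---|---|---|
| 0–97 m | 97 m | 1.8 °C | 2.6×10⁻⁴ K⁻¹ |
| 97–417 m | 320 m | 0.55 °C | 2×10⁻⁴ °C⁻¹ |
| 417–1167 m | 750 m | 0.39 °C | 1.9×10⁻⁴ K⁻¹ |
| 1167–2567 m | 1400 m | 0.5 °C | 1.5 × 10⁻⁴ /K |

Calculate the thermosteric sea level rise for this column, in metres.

0.241 m

Layer 1: 2.6×10⁻⁴ × 1.8 × 97 = 0.045396 m
2×10⁻⁴ × 320 × 0.55 = 0.03520 m
Layer 3: 750 × 1.9×10⁻⁴ × 0.39 = 0.055575 m
Layer 4: 1400 × 0.5 × 1.5×10⁻⁴ = 0.10500 m
Δh = 0.045396 + 0.03520 + 0.055575 + 0.10500 = 0.241171 m ≈ 0.241 m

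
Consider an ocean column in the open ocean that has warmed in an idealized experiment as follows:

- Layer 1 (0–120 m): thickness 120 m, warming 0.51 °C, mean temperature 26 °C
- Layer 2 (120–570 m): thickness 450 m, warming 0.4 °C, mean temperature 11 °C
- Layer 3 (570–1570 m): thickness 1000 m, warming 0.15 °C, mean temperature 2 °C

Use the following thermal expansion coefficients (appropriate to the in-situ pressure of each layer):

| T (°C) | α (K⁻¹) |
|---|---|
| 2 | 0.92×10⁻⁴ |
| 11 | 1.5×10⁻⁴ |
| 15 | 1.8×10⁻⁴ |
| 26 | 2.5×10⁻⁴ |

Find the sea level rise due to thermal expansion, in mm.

Layer 1 at 26 °C → α = 2.5×10⁻⁴ K⁻¹
Layer 2 at 11 °C → α = 1.5×10⁻⁴ K⁻¹
Layer 3 at 2 °C → α = 0.92×10⁻⁴ K⁻¹
0–120 m: 0.51 × 120 × 2.5×10⁻⁴ = 0.01530 m
Layer 2: 1.5×10⁻⁴ × 0.4 × 450 = 0.02700 m
Layer 3: 0.15 × 1000 × 0.92×10⁻⁴ = 0.01380 m
Δh = 0.01530 + 0.02700 + 0.01380 = 0.05610 m ≈ 56 mm

56 mm of thermosteric rise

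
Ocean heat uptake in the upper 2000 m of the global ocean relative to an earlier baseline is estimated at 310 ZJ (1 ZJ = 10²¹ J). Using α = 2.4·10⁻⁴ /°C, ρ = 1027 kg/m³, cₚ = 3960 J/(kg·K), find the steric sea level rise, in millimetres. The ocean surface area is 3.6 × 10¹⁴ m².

Per unit area: Q = 310×10²¹ / (3.6×10¹⁴) ≈ 8.611×10⁸ J/m²
Δh = αQ/(ρcₚ) = 2.4×10⁻⁴ × 8.611×10⁸ / (1027 × 3960) ≈ 0.050816 m

Δh = 51 mm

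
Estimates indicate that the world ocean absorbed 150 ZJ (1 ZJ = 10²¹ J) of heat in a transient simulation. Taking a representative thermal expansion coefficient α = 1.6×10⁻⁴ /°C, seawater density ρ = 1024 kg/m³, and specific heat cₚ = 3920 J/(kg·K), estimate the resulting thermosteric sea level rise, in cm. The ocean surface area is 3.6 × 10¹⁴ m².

Per unit area: Q = 150×10²¹ / (3.6×10¹⁴) ≈ 4.167×10⁸ J/m²
Δh = αQ/(ρcₚ) = 1.6×10⁻⁴ × 4.167×10⁸ / (1024 × 3920) ≈ 0.01661 m

Δh ≈ 1.66 cm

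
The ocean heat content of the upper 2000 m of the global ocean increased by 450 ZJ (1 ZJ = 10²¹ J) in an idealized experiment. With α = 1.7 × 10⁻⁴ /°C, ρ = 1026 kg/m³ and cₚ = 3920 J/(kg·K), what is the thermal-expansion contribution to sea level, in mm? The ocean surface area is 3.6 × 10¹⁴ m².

Δh = 52.8 mm

Per unit area: Q = 450×10²¹ / (3.6×10¹⁴) = 1.25×10⁹ J/m²
Δh = αQ/(ρcₚ) = 1.7×10⁻⁴ × 1.25×10⁹ / (1026 × 3920) ≈ 0.052835 m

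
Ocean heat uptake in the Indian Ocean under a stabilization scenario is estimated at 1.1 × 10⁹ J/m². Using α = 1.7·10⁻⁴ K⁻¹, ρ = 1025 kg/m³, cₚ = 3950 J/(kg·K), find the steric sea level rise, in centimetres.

4.62 cm of thermosteric rise

Δh = αQ/(ρcₚ) = 1.7×10⁻⁴ × 1.1×10⁹ / (1025 × 3950) ≈ 0.046187 m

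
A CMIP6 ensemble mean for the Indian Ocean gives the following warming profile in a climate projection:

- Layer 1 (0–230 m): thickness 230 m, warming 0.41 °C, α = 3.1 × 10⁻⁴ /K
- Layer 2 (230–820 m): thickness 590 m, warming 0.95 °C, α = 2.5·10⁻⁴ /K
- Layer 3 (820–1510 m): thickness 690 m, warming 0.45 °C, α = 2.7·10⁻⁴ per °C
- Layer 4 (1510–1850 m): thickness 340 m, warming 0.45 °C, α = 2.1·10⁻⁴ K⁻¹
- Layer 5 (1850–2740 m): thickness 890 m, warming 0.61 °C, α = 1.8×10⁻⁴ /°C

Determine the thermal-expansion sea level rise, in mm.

Δh = 380 mm

Layer 1: 230 × 0.41 × 3.1×10⁻⁴ = 0.029233 m
Layer 2: 0.95 × 590 × 2.5×10⁻⁴ = 0.140125 m
820–1510 m: 0.45 × 690 × 2.7×10⁻⁴ = 0.083835 m
1510–1850 m: 340 × 2.1×10⁻⁴ × 0.45 = 0.03213 m
Layer 5: 0.61 × 890 × 1.8×10⁻⁴ = 0.097722 m
Δh = 0.029233 + 0.140125 + 0.083835 + 0.03213 + 0.097722 = 0.383045 m ≈ 380 mm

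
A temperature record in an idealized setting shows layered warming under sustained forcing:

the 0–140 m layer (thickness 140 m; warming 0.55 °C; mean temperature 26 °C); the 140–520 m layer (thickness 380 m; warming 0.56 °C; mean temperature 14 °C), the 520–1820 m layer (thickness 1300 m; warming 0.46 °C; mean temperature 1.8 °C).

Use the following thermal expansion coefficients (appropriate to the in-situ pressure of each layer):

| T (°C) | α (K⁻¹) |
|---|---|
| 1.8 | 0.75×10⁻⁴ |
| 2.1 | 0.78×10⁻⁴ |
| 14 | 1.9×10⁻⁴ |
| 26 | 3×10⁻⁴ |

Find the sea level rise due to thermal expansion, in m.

0.108 m

Layer 1 at 26 °C → α = 3×10⁻⁴ K⁻¹
Layer 2 at 14 °C → α = 1.9×10⁻⁴ K⁻¹
Layer 3 at 1.8 °C → α = 0.75×10⁻⁴ K⁻¹
Layer 1: 3×10⁻⁴ × 140 × 0.55 = 0.02310 m
0.56 × 1.9×10⁻⁴ × 380 = 0.040432 m
0.75×10⁻⁴ × 1300 × 0.46 = 0.04485 m
Δh = 0.02310 + 0.040432 + 0.04485 = 0.108382 m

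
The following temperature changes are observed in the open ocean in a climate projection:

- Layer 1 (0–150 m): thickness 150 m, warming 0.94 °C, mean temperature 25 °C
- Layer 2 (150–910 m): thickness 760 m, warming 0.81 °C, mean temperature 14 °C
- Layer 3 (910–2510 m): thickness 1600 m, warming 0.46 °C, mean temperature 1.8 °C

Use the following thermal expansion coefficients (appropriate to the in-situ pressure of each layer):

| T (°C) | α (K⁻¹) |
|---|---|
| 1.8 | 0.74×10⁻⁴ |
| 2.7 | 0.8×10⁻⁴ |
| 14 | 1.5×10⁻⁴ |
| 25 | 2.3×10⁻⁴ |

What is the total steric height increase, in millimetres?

Layer 1 at 25 °C → α = 2.3×10⁻⁴ K⁻¹
Layer 2 at 14 °C → α = 1.5×10⁻⁴ K⁻¹
Layer 3 at 1.8 °C → α = 0.74×10⁻⁴ K⁻¹
0–150 m: 2.3×10⁻⁴ × 150 × 0.94 = 0.03243 m
150–910 m: 1.5×10⁻⁴ × 0.81 × 760 = 0.09234 m
Layer 3: 1600 × 0.46 × 0.74×10⁻⁴ = 0.054464 m
Δh = 0.03243 + 0.09234 + 0.054464 = 0.179234 m ≈ 179 mm

Δh ≈ 179 mm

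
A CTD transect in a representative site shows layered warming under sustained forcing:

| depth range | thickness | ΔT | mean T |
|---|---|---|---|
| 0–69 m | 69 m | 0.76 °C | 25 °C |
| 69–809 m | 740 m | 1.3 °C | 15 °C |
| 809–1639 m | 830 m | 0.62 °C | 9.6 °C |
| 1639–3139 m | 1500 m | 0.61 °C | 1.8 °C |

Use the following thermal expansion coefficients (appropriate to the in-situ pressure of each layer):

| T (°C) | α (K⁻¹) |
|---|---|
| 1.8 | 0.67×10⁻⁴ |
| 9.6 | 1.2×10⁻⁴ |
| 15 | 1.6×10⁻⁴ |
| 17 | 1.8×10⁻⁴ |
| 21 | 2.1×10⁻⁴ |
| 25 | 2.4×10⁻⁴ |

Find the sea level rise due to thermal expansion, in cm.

29.0 cm

Layer 1 at 25 °C → α = 2.4×10⁻⁴ K⁻¹
Layer 2 at 15 °C → α = 1.6×10⁻⁴ K⁻¹
Layer 3 at 9.6 °C → α = 1.2×10⁻⁴ K⁻¹
Layer 4 at 1.8 °C → α = 0.67×10⁻⁴ K⁻¹
Layer 1: 0.76 × 69 × 2.4×10⁻⁴ = 0.0125856 m
1.3 × 740 × 1.6×10⁻⁴ = 0.15392 m
809–1639 m: 830 × 0.62 × 1.2×10⁻⁴ = 0.061752 m
1639–3139 m: 1500 × 0.67×10⁻⁴ × 0.61 = 0.061305 m
Δh = 0.0125856 + 0.15392 + 0.061752 + 0.061305 = 0.2895626 m ≈ 29.0 cm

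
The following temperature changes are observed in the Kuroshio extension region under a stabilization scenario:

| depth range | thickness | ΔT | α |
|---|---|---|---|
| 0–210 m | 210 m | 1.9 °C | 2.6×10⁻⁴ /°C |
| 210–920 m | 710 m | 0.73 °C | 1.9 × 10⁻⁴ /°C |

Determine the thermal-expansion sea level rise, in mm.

Layer 1: 1.9 × 210 × 2.6×10⁻⁴ = 0.10374 m
Layer 2: 1.9×10⁻⁴ × 0.73 × 710 = 0.098477 m
Δh = 0.10374 + 0.098477 = 0.202217 m ≈ 200 mm

Δh = 200 mm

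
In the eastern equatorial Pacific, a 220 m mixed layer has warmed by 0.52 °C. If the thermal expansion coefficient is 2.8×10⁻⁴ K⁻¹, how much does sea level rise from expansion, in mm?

32 mm of thermosteric rise

Δh = αΔT·H = 2.8×10⁻⁴ × 0.52 × 220 = 0.032032 m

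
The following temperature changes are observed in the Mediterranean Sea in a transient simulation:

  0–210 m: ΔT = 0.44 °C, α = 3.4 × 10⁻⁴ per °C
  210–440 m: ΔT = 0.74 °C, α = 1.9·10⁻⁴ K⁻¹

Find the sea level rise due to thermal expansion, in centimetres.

Δh = 6.38 cm

Layer 1: 210 × 3.4×10⁻⁴ × 0.44 = 0.031416 m
210–440 m: 0.74 × 1.9×10⁻⁴ × 230 = 0.032338 m
Δh = 0.031416 + 0.032338 = 0.063754 m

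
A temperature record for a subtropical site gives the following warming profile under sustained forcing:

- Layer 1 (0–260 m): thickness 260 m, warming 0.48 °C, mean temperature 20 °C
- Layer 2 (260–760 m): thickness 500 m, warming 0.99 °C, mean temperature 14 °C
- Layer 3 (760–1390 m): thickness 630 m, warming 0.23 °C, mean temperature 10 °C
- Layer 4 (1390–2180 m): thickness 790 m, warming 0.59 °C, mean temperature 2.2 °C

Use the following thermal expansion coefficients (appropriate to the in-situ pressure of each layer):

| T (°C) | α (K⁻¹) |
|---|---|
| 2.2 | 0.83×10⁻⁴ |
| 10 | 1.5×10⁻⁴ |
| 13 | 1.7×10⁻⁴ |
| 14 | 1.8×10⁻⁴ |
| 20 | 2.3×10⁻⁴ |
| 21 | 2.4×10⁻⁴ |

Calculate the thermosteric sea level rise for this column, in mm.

178 mm

Layer 1 at 20 °C → α = 2.3×10⁻⁴ K⁻¹
Layer 2 at 14 °C → α = 1.8×10⁻⁴ K⁻¹
Layer 3 at 10 °C → α = 1.5×10⁻⁴ K⁻¹
Layer 4 at 2.2 °C → α = 0.83×10⁻⁴ K⁻¹
0–260 m: 2.3×10⁻⁴ × 0.48 × 260 = 0.028704 m
Layer 2: 0.99 × 500 × 1.8×10⁻⁴ = 0.08910 m
760–1390 m: 0.23 × 630 × 1.5×10⁻⁴ = 0.021735 m
1390–2180 m: 0.83×10⁻⁴ × 790 × 0.59 = 0.0386863 m
Δh = 0.028704 + 0.08910 + 0.021735 + 0.0386863 = 0.1782253 m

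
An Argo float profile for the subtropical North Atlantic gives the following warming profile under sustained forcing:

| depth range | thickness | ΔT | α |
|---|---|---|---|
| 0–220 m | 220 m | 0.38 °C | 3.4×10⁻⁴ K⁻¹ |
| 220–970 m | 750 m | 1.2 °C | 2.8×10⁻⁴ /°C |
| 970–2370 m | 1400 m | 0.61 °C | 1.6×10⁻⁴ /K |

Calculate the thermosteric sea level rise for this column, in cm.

41.7 cm

3.4×10⁻⁴ × 220 × 0.38 = 0.028424 m
750 × 1.2 × 2.8×10⁻⁴ = 0.25200 m
Layer 3: 1.6×10⁻⁴ × 1400 × 0.61 = 0.13664 m
Δh = 0.028424 + 0.25200 + 0.13664 = 0.417064 m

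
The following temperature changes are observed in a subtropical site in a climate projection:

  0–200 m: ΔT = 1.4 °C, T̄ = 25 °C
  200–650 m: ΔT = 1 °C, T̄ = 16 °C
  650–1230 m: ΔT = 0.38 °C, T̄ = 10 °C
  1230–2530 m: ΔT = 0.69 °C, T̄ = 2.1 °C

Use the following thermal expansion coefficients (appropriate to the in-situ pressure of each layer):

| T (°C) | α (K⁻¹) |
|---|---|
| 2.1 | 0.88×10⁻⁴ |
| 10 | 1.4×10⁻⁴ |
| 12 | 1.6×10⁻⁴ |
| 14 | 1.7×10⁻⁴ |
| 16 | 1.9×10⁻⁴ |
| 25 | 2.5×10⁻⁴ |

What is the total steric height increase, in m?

Δh ≈ 0.265 m

Layer 1 at 25 °C → α = 2.5×10⁻⁴ K⁻¹
Layer 2 at 16 °C → α = 1.9×10⁻⁴ K⁻¹
Layer 3 at 10 °C → α = 1.4×10⁻⁴ K⁻¹
Layer 4 at 2.1 °C → α = 0.88×10⁻⁴ K⁻¹
0–200 m: 2.5×10⁻⁴ × 200 × 1.4 = 0.07000 m
450 × 1.9×10⁻⁴ × 1 = 0.08550 m
650–1230 m: 580 × 0.38 × 1.4×10⁻⁴ = 0.030856 m
Layer 4: 1300 × 0.69 × 0.88×10⁻⁴ = 0.078936 m
Δh = 0.07000 + 0.08550 + 0.030856 + 0.078936 = 0.265292 m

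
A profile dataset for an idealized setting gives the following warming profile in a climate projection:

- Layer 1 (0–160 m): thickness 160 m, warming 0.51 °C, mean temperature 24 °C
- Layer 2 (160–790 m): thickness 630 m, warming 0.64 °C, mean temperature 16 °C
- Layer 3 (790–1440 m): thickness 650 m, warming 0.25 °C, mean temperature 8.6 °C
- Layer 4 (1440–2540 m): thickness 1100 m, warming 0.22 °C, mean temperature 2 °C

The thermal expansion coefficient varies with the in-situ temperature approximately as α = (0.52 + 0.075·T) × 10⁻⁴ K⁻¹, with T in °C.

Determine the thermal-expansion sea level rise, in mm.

Layer 1: α = (0.52 + 0.075×24)×10⁻⁴ = 2.32×10⁻⁴ K⁻¹
Layer 2: α = (0.52 + 0.075×16)×10⁻⁴ = 1.72×10⁻⁴ K⁻¹
Layer 3: α = (0.52 + 0.075×8.6)×10⁻⁴ = 1.165×10⁻⁴ K⁻¹
Layer 4: α = (0.52 + 0.075×2)×10⁻⁴ = 0.67×10⁻⁴ K⁻¹
Layer 1: 160 × 2.32×10⁻⁴ × 0.51 = 0.0189312 m
Layer 2: 630 × 1.72×10⁻⁴ × 0.64 = 0.0693504 m
Layer 3: 1.165×10⁻⁴ × 650 × 0.25 = 0.01893125 m
0.22 × 0.67×10⁻⁴ × 1100 = 0.016214 m
Δh = 0.0189312 + 0.0693504 + 0.01893125 + 0.016214 = 0.12342685 m ≈ 123 mm

about 123 mm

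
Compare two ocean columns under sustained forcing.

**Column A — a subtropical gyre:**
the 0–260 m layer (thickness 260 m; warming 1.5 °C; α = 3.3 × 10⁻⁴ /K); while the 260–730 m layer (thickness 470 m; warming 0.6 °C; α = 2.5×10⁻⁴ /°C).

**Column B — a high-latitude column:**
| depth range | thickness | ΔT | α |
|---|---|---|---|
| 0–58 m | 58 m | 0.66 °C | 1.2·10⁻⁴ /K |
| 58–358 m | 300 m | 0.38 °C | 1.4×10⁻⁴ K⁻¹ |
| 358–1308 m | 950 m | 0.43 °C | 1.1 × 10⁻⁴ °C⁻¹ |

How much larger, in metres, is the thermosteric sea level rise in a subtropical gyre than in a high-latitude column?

0.13 m

A Layer 1: 260 × 3.3×10⁻⁴ × 1.5 = 0.12870 m
A 470 × 2.5×10⁻⁴ × 0.6 = 0.07050 m
A total: 0.19920 m
B 0–58 m: 58 × 0.66 × 1.2×10⁻⁴ = 0.0045936 m
B 58–358 m: 0.38 × 1.4×10⁻⁴ × 300 = 0.01596 m
B 950 × 1.1×10⁻⁴ × 0.43 = 0.044935 m
B total: 0.0654886 m
Difference: 0.19920 − 0.0654886 = 0.1337114 m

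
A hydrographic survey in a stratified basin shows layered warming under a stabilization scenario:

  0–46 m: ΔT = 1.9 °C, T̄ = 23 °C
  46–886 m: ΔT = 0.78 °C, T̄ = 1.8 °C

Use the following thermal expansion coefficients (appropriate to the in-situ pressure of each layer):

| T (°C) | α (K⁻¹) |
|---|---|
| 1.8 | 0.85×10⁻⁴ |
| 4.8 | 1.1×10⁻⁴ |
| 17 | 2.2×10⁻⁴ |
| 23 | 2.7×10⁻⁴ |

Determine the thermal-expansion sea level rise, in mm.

Δh ≈ 79 mm

Layer 1 at 23 °C → α = 2.7×10⁻⁴ K⁻¹
Layer 2 at 1.8 °C → α = 0.85×10⁻⁴ K⁻¹
Layer 1: 46 × 2.7×10⁻⁴ × 1.9 = 0.023598 m
Layer 2: 0.78 × 840 × 0.85×10⁻⁴ = 0.055692 m
Δh = 0.023598 + 0.055692 = 0.07929 m ≈ 79 mm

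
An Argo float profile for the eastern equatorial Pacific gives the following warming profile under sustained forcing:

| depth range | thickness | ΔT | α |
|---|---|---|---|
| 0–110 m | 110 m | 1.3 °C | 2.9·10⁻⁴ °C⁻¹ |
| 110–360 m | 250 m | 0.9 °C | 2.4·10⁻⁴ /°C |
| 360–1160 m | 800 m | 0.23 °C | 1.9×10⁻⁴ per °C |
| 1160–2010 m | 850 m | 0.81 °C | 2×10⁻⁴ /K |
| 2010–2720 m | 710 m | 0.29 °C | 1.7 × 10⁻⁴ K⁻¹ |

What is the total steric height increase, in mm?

0–110 m: 1.3 × 110 × 2.9×10⁻⁴ = 0.04147 m
250 × 2.4×10⁻⁴ × 0.9 = 0.05400 m
Layer 3: 800 × 0.23 × 1.9×10⁻⁴ = 0.03496 m
Layer 4: 0.81 × 850 × 2×10⁻⁴ = 0.13770 m
2010–2720 m: 710 × 0.29 × 1.7×10⁻⁴ = 0.035003 m
Δh = 0.04147 + 0.05400 + 0.03496 + 0.13770 + 0.035003 = 0.303133 m ≈ 303 mm

Δh = 303 mm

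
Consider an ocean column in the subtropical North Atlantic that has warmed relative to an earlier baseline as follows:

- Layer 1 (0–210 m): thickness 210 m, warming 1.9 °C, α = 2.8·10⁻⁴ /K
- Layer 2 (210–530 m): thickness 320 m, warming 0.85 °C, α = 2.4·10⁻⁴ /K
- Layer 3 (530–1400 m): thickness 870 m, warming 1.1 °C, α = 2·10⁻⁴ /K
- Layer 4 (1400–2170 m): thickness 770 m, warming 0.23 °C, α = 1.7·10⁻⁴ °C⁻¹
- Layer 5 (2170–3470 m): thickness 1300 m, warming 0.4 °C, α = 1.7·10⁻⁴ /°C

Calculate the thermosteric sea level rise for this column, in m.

Layer 1: 1.9 × 2.8×10⁻⁴ × 210 = 0.11172 m
210–530 m: 0.85 × 2.4×10⁻⁴ × 320 = 0.06528 m
Layer 3: 2×10⁻⁴ × 1.1 × 870 = 0.19140 m
1400–2170 m: 770 × 0.23 × 1.7×10⁻⁴ = 0.030107 m
Layer 5: 0.4 × 1.7×10⁻⁴ × 1300 = 0.08840 m
Δh = 0.11172 + 0.06528 + 0.19140 + 0.030107 + 0.08840 = 0.486907 m ≈ 0.487 m

about 0.487 m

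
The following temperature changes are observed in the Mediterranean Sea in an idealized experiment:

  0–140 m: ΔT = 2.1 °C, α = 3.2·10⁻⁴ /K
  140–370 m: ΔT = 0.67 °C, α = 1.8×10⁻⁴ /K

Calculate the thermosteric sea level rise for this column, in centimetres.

Δh = 12 cm

3.2×10⁻⁴ × 2.1 × 140 = 0.09408 m
Layer 2: 230 × 1.8×10⁻⁴ × 0.67 = 0.027738 m
Δh = 0.09408 + 0.027738 = 0.121818 m ≈ 12 cm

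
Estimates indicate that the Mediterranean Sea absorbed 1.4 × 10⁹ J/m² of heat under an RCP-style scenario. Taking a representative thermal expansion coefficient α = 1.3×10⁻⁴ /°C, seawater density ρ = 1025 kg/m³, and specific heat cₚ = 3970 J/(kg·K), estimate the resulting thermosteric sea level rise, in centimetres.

about 4.5 cm

Δh = αQ/(ρcₚ) = 1.3×10⁻⁴ × 1.4×10⁹ / (1025 × 3970) ≈ 0.044726 m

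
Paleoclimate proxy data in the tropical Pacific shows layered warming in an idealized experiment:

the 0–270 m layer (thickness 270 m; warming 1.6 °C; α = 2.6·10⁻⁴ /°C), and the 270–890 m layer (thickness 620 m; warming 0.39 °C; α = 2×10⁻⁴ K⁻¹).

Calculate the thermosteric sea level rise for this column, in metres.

0–270 m: 270 × 2.6×10⁻⁴ × 1.6 = 0.11232 m
270–890 m: 620 × 0.39 × 2×10⁻⁴ = 0.04836 m
Δh = 0.11232 + 0.04836 = 0.16068 m

Δh = 0.16 m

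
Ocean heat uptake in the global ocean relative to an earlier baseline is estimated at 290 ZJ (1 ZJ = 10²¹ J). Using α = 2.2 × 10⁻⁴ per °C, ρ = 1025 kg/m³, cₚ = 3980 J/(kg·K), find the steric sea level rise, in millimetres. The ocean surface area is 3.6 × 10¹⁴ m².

43 mm of thermosteric rise

Per unit area: Q = 290×10²¹ / (3.6×10¹⁴) ≈ 8.056×10⁸ J/m²
Δh = αQ/(ρcₚ) = 2.2×10⁻⁴ × 8.056×10⁸ / (1025 × 3980) ≈ 0.043445 m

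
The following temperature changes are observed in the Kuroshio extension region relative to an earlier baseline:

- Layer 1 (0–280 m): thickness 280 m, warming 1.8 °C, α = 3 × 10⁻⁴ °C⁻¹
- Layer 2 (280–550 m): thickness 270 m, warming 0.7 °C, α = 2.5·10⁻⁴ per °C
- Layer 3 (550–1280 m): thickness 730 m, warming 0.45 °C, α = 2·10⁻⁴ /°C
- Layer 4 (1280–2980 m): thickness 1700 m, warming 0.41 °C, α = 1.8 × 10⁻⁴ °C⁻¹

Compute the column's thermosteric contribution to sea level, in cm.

39 cm of thermosteric rise

280 × 3×10⁻⁴ × 1.8 = 0.15120 m
0.7 × 2.5×10⁻⁴ × 270 = 0.04725 m
Layer 3: 0.45 × 730 × 2×10⁻⁴ = 0.06570 m
1280–2980 m: 0.41 × 1.8×10⁻⁴ × 1700 = 0.12546 m
Δh = 0.15120 + 0.04725 + 0.06570 + 0.12546 = 0.38961 m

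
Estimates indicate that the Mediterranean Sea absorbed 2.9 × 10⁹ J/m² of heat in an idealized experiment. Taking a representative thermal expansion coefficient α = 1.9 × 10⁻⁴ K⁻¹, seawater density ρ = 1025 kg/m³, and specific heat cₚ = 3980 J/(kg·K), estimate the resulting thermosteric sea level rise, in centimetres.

Δh = αQ/(ρcₚ) = 1.9×10⁻⁴ × 2.9×10⁹ / (1025 × 3980) ≈ 0.13507 m

Δh ≈ 13.5 cm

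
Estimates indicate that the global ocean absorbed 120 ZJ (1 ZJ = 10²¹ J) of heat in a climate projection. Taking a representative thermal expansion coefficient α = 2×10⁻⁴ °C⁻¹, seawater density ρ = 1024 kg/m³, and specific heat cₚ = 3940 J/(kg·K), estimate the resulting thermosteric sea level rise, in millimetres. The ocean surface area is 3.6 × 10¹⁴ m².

Δh ≈ 17 mm

Per unit area: Q = 120×10²¹ / (3.6×10¹⁴) ≈ 3.333×10⁸ J/m²
Δh = αQ/(ρcₚ) = 2×10⁻⁴ × 3.333×10⁸ / (1024 × 3940) ≈ 0.016522 m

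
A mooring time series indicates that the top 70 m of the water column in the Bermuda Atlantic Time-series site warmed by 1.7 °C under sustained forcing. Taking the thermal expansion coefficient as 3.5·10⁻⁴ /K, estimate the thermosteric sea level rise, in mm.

Δh = αΔT·H = 3.5×10⁻⁴ × 1.7 × 70 = 0.04165 m

about 41.7 mm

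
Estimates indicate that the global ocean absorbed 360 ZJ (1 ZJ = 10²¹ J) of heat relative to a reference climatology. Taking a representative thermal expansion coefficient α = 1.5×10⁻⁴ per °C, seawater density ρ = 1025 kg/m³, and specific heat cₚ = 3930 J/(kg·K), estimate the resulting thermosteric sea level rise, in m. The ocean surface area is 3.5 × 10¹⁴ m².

Per unit area: Q = 360×10²¹ / (3.5×10¹⁴) ≈ 1.029×10⁹ J/m²
Δh = αQ/(ρcₚ) = 1.5×10⁻⁴ × 1.029×10⁹ / (1025 × 3930) ≈ 0.038317 m

0.038 m of thermosteric rise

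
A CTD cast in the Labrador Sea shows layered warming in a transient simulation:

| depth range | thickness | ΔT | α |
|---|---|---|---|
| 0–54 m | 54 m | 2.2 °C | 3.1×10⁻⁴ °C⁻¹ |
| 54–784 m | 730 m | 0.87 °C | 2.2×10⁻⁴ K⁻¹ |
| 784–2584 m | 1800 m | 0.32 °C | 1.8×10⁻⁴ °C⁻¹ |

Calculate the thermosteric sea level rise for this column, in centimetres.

Layer 1: 54 × 2.2 × 3.1×10⁻⁴ = 0.036828 m
Layer 2: 730 × 0.87 × 2.2×10⁻⁴ = 0.139722 m
0.32 × 1800 × 1.8×10⁻⁴ = 0.10368 m
Δh = 0.036828 + 0.139722 + 0.10368 = 0.28023 m

about 28.0 cm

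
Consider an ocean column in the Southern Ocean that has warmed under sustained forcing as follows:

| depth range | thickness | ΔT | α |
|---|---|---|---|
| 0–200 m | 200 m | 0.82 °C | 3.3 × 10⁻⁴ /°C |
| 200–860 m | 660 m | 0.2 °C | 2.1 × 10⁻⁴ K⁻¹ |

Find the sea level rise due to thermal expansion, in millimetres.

81.8 mm of thermosteric rise

200 × 3.3×10⁻⁴ × 0.82 = 0.05412 m
2.1×10⁻⁴ × 660 × 0.2 = 0.02772 m
Δh = 0.05412 + 0.02772 = 0.08184 m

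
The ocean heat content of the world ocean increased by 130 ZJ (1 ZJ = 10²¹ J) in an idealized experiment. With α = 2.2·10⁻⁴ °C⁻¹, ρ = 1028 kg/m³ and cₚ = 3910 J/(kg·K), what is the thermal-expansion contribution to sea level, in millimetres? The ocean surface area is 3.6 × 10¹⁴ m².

Δh = 19.8 mm

Per unit area: Q = 130×10²¹ / (3.6×10¹⁴) ≈ 3.611×10⁸ J/m²
Δh = αQ/(ρcₚ) = 2.2×10⁻⁴ × 3.611×10⁸ / (1028 × 3910) ≈ 0.019764 m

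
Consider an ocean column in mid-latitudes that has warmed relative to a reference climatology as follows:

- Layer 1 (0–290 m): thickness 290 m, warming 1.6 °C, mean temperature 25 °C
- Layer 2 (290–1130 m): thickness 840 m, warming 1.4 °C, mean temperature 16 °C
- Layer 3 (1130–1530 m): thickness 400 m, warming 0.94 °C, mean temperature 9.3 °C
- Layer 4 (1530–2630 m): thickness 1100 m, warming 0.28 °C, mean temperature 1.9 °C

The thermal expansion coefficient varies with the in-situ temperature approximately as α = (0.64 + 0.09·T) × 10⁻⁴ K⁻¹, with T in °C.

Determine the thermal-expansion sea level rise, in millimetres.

459 mm

Layer 1: α = (0.64 + 0.09×25)×10⁻⁴ = 2.89×10⁻⁴ K⁻¹
Layer 2: α = (0.64 + 0.09×16)×10⁻⁴ = 2.08×10⁻⁴ K⁻¹
Layer 3: α = (0.64 + 0.09×9.3)×10⁻⁴ = 1.477×10⁻⁴ K⁻¹
Layer 4: α = (0.64 + 0.09×1.9)×10⁻⁴ = 0.811×10⁻⁴ K⁻¹
290 × 1.6 × 2.89×10⁻⁴ = 0.134096 m
840 × 2.08×10⁻⁴ × 1.4 = 0.244608 m
Layer 3: 400 × 1.477×10⁻⁴ × 0.94 = 0.0555352 m
1530–2630 m: 0.28 × 1100 × 0.811×10⁻⁴ = 0.0249788 m
Δh = 0.134096 + 0.244608 + 0.0555352 + 0.0249788 = 0.459218 m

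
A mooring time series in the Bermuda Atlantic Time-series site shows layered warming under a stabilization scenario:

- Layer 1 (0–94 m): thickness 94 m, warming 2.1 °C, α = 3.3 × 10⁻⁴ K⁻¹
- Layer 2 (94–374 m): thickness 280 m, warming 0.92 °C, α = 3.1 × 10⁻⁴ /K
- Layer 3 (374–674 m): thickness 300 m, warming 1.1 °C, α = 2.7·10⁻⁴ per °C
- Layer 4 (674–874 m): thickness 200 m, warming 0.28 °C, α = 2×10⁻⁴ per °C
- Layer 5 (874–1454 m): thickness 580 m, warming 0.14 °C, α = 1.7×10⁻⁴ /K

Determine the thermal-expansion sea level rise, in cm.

25.9 cm

0–94 m: 3.3×10⁻⁴ × 94 × 2.1 = 0.065142 m
3.1×10⁻⁴ × 280 × 0.92 = 0.079856 m
374–674 m: 1.1 × 2.7×10⁻⁴ × 300 = 0.08910 m
Layer 4: 200 × 2×10⁻⁴ × 0.28 = 0.01120 m
1.7×10⁻⁴ × 0.14 × 580 = 0.013804 m
Δh = 0.065142 + 0.079856 + 0.08910 + 0.01120 + 0.013804 = 0.259102 m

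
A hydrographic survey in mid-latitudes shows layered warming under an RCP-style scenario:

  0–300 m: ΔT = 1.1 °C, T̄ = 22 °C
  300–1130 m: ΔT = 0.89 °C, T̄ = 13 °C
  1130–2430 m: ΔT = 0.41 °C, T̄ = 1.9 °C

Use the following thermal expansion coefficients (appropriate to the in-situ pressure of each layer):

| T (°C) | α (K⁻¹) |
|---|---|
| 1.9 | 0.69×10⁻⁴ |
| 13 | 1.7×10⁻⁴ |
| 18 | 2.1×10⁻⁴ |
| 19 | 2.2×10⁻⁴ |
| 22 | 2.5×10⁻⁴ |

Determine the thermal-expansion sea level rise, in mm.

Δh ≈ 245 mm

Layer 1 at 22 °C → α = 2.5×10⁻⁴ K⁻¹
Layer 2 at 13 °C → α = 1.7×10⁻⁴ K⁻¹
Layer 3 at 1.9 °C → α = 0.69×10⁻⁴ K⁻¹
0–300 m: 1.1 × 300 × 2.5×10⁻⁴ = 0.08250 m
Layer 2: 1.7×10⁻⁴ × 830 × 0.89 = 0.125579 m
0.41 × 1300 × 0.69×10⁻⁴ = 0.036777 m
Δh = 0.08250 + 0.125579 + 0.036777 = 0.244856 m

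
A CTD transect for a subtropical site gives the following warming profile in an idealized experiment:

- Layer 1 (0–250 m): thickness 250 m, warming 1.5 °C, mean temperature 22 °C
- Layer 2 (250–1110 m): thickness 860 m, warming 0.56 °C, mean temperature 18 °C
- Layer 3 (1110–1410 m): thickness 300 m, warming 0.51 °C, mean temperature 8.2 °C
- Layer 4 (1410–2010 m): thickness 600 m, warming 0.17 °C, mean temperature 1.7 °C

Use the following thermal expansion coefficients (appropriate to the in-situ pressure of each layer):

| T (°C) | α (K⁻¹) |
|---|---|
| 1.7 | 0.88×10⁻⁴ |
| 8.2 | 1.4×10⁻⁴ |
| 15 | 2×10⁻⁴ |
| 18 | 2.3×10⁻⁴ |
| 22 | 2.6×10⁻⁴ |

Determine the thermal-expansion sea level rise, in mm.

Layer 1 at 22 °C → α = 2.6×10⁻⁴ K⁻¹
Layer 2 at 18 °C → α = 2.3×10⁻⁴ K⁻¹
Layer 3 at 8.2 °C → α = 1.4×10⁻⁴ K⁻¹
Layer 4 at 1.7 °C → α = 0.88×10⁻⁴ K⁻¹
Layer 1: 2.6×10⁻⁴ × 250 × 1.5 = 0.09750 m
860 × 2.3×10⁻⁴ × 0.56 = 0.110768 m
Layer 3: 300 × 0.51 × 1.4×10⁻⁴ = 0.02142 m
0.88×10⁻⁴ × 600 × 0.17 = 0.008976 m
Δh = 0.09750 + 0.110768 + 0.02142 + 0.008976 = 0.238664 m

Δh = 239 mm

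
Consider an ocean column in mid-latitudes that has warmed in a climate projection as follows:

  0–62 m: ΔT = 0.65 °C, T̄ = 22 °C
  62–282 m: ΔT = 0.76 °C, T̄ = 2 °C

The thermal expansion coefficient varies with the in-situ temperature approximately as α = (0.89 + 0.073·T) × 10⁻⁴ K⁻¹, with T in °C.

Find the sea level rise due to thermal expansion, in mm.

Layer 1: α = (0.89 + 0.073×22)×10⁻⁴ = 2.496×10⁻⁴ K⁻¹
Layer 2: α = (0.89 + 0.073×2)×10⁻⁴ = 1.036×10⁻⁴ K⁻¹
Layer 1: 62 × 2.496×10⁻⁴ × 0.65 = 0.01005888 m
1.036×10⁻⁴ × 0.76 × 220 = 0.01732192 m
Δh = 0.01005888 + 0.01732192 = 0.0273808 m

Δh ≈ 27.4 mm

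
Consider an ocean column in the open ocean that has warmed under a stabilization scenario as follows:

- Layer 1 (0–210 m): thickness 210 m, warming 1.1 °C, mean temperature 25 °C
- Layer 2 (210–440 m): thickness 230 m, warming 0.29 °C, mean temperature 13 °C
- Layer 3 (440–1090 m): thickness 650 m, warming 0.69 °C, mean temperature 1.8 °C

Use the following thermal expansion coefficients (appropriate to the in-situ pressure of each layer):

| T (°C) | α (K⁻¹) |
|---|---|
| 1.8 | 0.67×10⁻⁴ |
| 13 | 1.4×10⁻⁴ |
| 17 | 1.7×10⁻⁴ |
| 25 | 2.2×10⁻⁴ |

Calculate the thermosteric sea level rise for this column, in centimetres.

Layer 1 at 25 °C → α = 2.2×10⁻⁴ K⁻¹
Layer 2 at 13 °C → α = 1.4×10⁻⁴ K⁻¹
Layer 3 at 1.8 °C → α = 0.67×10⁻⁴ K⁻¹
2.2×10⁻⁴ × 210 × 1.1 = 0.05082 m
210–440 m: 0.29 × 230 × 1.4×10⁻⁴ = 0.009338 m
440–1090 m: 650 × 0.67×10⁻⁴ × 0.69 = 0.0300495 m
Δh = 0.05082 + 0.009338 + 0.0300495 = 0.0902075 m ≈ 9.02 cm

about 9.02 cm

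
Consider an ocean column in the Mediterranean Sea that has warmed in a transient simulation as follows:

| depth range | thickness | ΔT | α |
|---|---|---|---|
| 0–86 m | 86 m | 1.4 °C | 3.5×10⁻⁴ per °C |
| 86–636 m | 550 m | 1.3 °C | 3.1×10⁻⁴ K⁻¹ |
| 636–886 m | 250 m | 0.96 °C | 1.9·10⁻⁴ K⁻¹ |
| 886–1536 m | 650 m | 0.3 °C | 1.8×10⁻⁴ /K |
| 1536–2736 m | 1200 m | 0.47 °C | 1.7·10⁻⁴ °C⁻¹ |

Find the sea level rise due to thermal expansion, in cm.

44.0 cm

3.5×10⁻⁴ × 86 × 1.4 = 0.04214 m
Layer 2: 550 × 3.1×10⁻⁴ × 1.3 = 0.22165 m
Layer 3: 250 × 0.96 × 1.9×10⁻⁴ = 0.04560 m
886–1536 m: 0.3 × 1.8×10⁻⁴ × 650 = 0.03510 m
1536–2736 m: 1.7×10⁻⁴ × 1200 × 0.47 = 0.09588 m
Δh = 0.04214 + 0.22165 + 0.04560 + 0.03510 + 0.09588 = 0.44037 m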